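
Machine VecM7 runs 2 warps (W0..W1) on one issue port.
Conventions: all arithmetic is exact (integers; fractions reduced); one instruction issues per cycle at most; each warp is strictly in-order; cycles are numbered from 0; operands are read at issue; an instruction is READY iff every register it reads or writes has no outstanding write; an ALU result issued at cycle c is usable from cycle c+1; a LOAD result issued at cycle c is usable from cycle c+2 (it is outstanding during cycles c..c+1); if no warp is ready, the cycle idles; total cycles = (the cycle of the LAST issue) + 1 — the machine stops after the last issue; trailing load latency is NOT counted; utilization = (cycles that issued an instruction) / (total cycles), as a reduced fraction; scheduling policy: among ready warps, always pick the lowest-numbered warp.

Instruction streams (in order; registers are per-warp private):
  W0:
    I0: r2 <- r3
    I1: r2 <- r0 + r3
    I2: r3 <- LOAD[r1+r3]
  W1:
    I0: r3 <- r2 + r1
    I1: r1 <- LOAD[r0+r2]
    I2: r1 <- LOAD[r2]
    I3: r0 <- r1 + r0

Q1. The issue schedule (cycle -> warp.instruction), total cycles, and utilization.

cycle 0: W0.I0
cycle 1: W0.I1
cycle 2: W0.I2
cycle 3: W1.I0
cycle 4: W1.I1
cycle 5: idle
cycle 6: W1.I2
cycle 7: idle
cycle 8: W1.I3

Answer: 9 cycles, utilization 7/9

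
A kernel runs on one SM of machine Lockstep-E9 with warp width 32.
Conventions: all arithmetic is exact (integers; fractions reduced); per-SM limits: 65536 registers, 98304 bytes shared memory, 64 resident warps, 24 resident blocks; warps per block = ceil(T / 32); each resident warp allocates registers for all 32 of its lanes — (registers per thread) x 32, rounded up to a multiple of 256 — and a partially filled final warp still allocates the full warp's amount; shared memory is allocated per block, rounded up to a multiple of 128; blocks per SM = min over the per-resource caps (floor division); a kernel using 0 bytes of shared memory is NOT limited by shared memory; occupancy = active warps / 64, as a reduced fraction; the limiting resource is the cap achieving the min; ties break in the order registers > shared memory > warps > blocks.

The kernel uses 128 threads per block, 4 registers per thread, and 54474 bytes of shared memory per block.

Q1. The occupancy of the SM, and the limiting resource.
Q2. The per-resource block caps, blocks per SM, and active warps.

Answer: occupancy 1/16, limited by shared memory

registers: 64 blocks
shared memory: 1 block
warps: 16 blocks
blocks: 24 blocks

Answer: 1 block, 4 active warps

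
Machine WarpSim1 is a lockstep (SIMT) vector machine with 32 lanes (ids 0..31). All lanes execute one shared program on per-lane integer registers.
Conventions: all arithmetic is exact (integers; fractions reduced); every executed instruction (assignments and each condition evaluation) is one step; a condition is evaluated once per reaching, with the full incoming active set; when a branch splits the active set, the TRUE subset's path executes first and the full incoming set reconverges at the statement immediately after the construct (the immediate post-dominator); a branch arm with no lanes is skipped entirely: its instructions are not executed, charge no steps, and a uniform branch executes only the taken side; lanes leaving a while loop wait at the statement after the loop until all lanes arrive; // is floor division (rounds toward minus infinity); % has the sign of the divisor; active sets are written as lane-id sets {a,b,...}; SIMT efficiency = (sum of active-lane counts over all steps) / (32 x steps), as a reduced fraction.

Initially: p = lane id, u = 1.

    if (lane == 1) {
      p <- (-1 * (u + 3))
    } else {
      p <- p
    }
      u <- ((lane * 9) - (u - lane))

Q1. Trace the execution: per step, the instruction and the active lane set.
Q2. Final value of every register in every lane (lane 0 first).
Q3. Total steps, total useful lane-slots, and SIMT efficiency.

step 0: eval (lane == 1)             {0,1,2,3,4,5,6,7,8,9,10,11,12,13,14,15,16,17,18,19,20,21,22,23,24,25,26,27,28,29,30,31}
step 1: p <- (-1 * (u + 3))          {1}
step 2: p <- p                       {0,2,3,4,5,6,7,8,9,10,11,12,13,14,15,16,17,18,19,20,21,22,23,24,25,26,27,28,29,30,31}
step 3: u <- ((lane * 9) - (u - lane)) {0,1,2,3,4,5,6,7,8,9,10,11,12,13,14,15,16,17,18,19,20,21,22,23,24,25,26,27,28,29,30,31}

Answer: 4 steps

p: 0,-4,2,3,4,5,6,7,8,9,10,11,12,13,14,15,16,17,18,19,20,21,22,23,24,25,26,27,28,29,30,31
u: -1,9,19,29,39,49,59,69,79,89,99,109,119,129,139,149,159,169,179,189,199,209,219,229,239,249,259,269,279,289,299,309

steps = 4; useful = 96; efficiency = 96/128 = 3/4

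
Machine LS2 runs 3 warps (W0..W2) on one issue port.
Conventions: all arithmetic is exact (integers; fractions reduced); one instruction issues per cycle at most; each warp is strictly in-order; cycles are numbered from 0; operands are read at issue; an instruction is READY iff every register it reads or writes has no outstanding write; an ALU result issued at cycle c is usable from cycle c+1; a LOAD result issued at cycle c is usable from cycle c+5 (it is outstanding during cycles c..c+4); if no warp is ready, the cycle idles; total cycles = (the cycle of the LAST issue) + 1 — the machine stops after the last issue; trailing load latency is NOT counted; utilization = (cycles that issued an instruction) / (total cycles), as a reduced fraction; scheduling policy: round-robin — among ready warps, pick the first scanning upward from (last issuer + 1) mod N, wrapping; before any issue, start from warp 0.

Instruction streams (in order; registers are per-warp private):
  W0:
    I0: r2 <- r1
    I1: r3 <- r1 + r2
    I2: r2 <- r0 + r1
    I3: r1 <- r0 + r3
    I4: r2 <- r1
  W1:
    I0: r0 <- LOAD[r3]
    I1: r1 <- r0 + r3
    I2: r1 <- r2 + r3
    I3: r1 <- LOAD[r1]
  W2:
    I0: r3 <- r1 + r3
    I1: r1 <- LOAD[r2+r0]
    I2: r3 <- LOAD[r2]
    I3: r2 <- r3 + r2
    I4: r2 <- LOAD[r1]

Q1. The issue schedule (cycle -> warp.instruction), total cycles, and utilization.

cycle 0: W0.I0
cycle 1: W1.I0
cycle 2: W2.I0
cycle 3: W0.I1
cycle 4: W2.I1
cycle 5: W0.I2
cycle 6: W1.I1
cycle 7: W2.I2
cycle 8: W0.I3
cycle 9: W1.I2
cycle 10: W0.I4
cycle 11: W1.I3
cycle 12: W2.I3
cycle 13: W2.I4

Answer: 14 cycles, utilization 1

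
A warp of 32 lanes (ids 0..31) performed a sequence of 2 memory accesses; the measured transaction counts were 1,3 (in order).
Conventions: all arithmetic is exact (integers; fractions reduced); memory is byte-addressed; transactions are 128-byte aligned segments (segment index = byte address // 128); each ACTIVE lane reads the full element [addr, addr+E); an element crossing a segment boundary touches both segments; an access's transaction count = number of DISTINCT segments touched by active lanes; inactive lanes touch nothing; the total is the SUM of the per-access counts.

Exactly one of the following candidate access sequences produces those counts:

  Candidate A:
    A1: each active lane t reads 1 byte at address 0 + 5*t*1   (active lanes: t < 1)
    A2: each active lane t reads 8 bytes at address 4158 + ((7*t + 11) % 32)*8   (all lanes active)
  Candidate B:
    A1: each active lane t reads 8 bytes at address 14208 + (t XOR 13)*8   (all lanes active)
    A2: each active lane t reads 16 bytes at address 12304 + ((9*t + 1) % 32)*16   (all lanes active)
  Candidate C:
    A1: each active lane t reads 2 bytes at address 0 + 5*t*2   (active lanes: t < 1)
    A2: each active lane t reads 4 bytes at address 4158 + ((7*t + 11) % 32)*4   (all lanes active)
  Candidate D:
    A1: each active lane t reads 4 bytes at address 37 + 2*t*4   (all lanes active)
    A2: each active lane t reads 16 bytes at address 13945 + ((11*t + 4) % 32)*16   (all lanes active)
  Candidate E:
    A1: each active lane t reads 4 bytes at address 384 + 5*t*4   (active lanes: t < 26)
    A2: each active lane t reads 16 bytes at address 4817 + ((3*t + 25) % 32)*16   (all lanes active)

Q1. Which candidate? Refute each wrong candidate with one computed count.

B: A1 gives 2 transactions, not 1
C: A2 gives 2 transactions, not 3
D: A1 gives 3 transactions, not 1
E: A1 gives 4 transactions, not 1
A: all counts match (1,3)

Answer: A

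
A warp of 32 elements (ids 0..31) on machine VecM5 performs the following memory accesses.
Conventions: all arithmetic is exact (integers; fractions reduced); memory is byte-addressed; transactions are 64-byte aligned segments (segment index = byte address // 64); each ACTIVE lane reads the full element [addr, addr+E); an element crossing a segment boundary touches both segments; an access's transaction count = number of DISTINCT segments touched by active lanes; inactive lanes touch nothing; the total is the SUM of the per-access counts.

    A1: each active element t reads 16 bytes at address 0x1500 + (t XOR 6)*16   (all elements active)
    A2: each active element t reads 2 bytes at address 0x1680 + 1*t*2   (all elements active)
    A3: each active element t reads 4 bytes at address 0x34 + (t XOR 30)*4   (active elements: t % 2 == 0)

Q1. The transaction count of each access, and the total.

A1: 8 transactions
A2: 1 transaction
A3: 3 transactions

Answer: 8,1,3; total 12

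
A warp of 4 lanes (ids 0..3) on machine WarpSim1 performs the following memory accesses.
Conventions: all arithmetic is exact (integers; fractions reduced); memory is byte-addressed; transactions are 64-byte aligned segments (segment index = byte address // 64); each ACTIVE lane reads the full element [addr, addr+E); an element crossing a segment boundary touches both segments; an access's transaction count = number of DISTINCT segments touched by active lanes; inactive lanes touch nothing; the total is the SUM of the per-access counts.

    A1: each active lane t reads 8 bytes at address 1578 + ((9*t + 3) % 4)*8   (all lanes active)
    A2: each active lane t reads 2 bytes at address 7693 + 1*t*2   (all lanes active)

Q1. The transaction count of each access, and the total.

A1: 2 transactions
A2: 1 transaction

Answer: 2,1; total 3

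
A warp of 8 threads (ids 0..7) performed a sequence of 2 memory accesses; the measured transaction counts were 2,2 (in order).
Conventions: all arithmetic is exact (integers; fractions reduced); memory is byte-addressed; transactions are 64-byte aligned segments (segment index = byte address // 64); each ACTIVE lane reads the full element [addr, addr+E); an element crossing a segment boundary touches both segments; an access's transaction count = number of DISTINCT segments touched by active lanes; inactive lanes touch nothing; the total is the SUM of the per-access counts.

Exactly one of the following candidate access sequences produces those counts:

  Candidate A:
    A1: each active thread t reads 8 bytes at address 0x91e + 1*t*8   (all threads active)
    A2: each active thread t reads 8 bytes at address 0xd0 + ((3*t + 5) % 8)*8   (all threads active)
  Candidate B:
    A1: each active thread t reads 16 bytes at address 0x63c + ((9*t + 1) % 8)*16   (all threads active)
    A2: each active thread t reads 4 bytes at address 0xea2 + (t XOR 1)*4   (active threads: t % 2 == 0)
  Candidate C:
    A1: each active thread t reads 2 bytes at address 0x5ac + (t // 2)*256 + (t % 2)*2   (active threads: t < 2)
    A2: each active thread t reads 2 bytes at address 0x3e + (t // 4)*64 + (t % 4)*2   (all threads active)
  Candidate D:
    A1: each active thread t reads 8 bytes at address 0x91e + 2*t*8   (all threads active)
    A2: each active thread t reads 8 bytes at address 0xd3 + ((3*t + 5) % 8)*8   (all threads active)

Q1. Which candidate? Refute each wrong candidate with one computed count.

B: A1 gives 3 transactions, not 2
C: A1 gives 1 transaction, not 2
D: A1 gives 3 transactions, not 2
A: all counts match (2,2)

Answer: A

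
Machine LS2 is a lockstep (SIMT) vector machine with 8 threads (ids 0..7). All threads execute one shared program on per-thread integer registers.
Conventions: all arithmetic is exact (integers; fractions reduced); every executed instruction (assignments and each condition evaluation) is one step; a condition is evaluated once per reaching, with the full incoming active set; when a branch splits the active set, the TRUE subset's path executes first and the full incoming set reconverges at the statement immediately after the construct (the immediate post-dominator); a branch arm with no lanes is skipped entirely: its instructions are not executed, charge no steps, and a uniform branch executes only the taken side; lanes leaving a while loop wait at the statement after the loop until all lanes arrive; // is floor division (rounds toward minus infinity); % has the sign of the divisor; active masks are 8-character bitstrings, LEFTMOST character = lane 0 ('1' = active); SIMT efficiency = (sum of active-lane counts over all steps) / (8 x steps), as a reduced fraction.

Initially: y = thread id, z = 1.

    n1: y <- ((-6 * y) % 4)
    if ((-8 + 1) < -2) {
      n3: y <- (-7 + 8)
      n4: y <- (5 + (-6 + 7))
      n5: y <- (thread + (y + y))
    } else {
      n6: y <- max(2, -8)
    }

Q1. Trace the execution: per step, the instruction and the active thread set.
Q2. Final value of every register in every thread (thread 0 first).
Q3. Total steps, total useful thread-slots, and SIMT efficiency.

step 0: y <- ((-6 * y) % 4)          11111111
step 1: eval ((-8 + 1) < -2)         11111111
step 2: y <- (-7 + 8)                11111111
step 3: y <- (5 + (-6 + 7))          11111111
step 4: y <- (thread + (y + y))      11111111

Answer: 5 steps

y: 12,13,14,15,16,17,18,19
z: 1,1,1,1,1,1,1,1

steps = 5; useful = 40; efficiency = 40/40 = 1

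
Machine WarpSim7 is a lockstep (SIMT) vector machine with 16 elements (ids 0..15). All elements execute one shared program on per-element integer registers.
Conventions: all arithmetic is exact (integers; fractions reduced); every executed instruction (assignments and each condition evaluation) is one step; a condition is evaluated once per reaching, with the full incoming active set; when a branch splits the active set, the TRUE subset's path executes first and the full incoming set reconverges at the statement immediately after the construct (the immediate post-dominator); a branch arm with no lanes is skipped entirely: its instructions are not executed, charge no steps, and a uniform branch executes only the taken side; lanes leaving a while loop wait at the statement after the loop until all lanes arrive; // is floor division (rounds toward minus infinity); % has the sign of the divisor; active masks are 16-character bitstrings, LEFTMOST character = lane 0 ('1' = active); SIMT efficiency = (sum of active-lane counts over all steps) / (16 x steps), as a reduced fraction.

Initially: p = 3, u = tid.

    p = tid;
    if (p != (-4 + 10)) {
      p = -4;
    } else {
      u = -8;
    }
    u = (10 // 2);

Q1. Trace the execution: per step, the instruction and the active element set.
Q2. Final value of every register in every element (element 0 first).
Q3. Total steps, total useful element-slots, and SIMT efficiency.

step 0: p <- tid                     1111111111111111
step 1: eval (p != (-4 + 10))        1111111111111111
step 2: p <- -4                      1111110111111111
step 3: u <- -8                      0000001000000000
step 4: u <- (10 // 2)               1111111111111111

Answer: 5 steps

p: -4,-4,-4,-4,-4,-4,6,-4,-4,-4,-4,-4,-4,-4,-4,-4
u: 5,5,5,5,5,5,5,5,5,5,5,5,5,5,5,5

steps = 5; useful = 64; efficiency = 64/80 = 4/5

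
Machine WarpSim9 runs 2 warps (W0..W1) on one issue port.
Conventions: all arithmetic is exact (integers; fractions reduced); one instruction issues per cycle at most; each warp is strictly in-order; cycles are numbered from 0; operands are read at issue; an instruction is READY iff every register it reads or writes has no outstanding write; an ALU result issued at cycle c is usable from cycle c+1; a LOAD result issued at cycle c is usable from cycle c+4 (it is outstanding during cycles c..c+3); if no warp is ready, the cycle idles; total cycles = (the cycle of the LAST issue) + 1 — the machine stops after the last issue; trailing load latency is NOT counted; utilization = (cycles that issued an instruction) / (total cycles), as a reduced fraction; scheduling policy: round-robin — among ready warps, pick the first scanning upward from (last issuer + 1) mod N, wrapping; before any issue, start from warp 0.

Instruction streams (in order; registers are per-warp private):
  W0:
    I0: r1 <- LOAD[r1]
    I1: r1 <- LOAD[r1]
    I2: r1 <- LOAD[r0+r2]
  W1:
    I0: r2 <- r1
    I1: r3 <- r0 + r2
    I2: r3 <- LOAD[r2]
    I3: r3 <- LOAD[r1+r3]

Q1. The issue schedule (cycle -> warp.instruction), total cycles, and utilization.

cycle 0: W0.I0
cycle 1: W1.I0
cycle 2: W1.I1
cycle 3: W1.I2
cycle 4: W0.I1
cycle 5: idle
cycle 6: idle
cycle 7: W1.I3
cycle 8: W0.I2

Answer: 9 cycles, utilization 7/9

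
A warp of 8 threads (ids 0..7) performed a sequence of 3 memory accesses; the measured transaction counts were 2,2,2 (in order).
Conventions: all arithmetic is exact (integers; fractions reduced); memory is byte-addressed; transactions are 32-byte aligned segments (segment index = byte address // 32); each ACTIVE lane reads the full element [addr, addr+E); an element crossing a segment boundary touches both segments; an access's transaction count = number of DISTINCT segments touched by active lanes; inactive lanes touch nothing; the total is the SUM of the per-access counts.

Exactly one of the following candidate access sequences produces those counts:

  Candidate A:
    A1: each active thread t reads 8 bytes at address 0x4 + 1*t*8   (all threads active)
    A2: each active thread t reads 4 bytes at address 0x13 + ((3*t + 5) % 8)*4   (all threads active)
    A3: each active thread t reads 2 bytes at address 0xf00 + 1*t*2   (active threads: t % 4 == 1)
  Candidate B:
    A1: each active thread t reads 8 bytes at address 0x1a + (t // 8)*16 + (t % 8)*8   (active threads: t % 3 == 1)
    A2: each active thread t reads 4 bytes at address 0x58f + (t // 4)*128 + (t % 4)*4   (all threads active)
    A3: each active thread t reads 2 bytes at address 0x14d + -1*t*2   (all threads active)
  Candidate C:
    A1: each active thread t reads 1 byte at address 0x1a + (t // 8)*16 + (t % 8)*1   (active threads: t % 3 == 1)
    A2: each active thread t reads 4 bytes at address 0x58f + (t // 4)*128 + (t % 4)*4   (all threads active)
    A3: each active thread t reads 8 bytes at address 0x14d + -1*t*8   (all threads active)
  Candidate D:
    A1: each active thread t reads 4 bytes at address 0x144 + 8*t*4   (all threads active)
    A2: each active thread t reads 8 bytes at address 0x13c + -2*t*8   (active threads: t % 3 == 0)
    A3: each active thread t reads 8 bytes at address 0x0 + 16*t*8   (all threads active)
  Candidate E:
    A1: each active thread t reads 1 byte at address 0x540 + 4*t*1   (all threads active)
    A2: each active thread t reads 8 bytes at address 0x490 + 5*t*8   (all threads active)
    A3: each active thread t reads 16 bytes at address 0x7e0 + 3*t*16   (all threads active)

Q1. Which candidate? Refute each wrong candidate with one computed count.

A: A1 gives 3 transactions, not 2
C: A3 gives 3 transactions, not 2
D: A1 gives 8 transactions, not 2
E: A1 gives 1 transaction, not 2
B: all counts match (2,2,2)

Answer: B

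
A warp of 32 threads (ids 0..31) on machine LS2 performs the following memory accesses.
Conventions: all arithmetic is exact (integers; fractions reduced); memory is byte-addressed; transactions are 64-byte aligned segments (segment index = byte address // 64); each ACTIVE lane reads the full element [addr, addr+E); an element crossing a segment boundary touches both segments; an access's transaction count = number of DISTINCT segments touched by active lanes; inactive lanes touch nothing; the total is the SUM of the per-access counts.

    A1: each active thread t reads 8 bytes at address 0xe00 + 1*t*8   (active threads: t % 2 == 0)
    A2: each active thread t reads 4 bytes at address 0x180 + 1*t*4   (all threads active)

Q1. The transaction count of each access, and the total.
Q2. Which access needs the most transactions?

A1: 4 transactions
A2: 2 transactions

Answer: 4,2; total 6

Answer: A1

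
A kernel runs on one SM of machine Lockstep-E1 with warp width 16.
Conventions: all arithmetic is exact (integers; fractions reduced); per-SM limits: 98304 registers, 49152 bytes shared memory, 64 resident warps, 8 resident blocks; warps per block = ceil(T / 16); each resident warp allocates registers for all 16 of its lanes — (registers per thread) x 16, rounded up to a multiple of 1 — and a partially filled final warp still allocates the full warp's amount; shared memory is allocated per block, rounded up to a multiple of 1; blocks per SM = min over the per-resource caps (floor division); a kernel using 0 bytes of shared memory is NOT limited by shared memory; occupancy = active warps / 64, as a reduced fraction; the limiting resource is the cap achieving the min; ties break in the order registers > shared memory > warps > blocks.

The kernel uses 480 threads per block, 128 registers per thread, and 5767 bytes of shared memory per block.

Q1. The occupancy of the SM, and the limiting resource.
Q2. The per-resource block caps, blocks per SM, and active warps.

Answer: occupancy 15/32, limited by registers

registers: 1 block
shared memory: 8 blocks
warps: 2 blocks
blocks: 8 blocks

Answer: 1 block, 30 active warps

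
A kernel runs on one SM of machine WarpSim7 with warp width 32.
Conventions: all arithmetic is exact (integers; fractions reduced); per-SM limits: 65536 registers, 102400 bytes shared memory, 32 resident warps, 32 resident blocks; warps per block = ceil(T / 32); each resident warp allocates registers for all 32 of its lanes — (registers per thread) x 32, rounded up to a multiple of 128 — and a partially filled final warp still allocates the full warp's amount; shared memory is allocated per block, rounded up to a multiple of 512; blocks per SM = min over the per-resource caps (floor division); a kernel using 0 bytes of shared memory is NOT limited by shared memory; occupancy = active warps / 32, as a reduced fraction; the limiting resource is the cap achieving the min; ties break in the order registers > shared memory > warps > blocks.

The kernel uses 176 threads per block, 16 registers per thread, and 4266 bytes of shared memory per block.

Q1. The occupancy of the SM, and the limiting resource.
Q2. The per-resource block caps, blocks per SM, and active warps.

Answer: occupancy 15/16, limited by warps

registers: 21 blocks
shared memory: 22 blocks
warps: 5 blocks
blocks: 32 blocks

Answer: 5 blocks, 30 active warps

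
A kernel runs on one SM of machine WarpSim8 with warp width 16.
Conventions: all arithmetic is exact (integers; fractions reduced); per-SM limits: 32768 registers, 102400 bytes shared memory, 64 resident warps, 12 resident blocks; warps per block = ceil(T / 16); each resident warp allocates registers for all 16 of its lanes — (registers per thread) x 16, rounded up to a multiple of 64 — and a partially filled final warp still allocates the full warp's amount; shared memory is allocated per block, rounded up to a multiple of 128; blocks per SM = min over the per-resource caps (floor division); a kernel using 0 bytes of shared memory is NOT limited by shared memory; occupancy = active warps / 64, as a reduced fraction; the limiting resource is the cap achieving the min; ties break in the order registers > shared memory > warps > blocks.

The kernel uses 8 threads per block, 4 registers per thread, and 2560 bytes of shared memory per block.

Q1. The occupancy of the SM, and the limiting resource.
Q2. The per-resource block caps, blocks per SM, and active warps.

Answer: occupancy 3/16, limited by blocks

registers: 512 blocks
shared memory: 40 blocks
warps: 64 blocks
blocks: 12 blocks

Answer: 12 blocks, 12 active warps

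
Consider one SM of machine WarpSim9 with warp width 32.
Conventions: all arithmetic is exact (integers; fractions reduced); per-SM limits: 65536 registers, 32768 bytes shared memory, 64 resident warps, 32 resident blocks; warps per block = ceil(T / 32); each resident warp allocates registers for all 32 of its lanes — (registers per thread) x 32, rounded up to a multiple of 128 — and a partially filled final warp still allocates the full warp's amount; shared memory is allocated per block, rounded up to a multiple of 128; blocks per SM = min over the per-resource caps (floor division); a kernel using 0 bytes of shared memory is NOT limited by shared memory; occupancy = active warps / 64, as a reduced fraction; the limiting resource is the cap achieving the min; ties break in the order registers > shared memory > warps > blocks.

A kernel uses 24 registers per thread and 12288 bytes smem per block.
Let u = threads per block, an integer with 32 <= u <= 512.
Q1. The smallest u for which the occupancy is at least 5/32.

Answer: u = 129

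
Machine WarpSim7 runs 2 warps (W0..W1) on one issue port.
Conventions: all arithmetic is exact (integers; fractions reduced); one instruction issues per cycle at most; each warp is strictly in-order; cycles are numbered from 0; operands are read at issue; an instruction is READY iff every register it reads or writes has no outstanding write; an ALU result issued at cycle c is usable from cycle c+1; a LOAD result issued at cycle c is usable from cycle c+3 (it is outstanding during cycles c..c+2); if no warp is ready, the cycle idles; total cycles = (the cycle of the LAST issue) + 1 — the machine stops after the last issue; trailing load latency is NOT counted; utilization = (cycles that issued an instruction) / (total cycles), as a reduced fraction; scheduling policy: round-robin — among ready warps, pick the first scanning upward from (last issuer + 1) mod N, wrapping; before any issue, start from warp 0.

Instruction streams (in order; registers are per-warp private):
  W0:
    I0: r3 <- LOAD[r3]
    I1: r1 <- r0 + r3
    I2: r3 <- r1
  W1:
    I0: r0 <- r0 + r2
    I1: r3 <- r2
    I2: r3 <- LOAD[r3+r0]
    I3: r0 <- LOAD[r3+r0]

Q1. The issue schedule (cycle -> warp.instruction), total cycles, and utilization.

cycle 0: W0.I0
cycle 1: W1.I0
cycle 2: W1.I1
cycle 3: W0.I1
cycle 4: W1.I2
cycle 5: W0.I2
cycle 6: idle
cycle 7: W1.I3

Answer: 8 cycles, utilization 7/8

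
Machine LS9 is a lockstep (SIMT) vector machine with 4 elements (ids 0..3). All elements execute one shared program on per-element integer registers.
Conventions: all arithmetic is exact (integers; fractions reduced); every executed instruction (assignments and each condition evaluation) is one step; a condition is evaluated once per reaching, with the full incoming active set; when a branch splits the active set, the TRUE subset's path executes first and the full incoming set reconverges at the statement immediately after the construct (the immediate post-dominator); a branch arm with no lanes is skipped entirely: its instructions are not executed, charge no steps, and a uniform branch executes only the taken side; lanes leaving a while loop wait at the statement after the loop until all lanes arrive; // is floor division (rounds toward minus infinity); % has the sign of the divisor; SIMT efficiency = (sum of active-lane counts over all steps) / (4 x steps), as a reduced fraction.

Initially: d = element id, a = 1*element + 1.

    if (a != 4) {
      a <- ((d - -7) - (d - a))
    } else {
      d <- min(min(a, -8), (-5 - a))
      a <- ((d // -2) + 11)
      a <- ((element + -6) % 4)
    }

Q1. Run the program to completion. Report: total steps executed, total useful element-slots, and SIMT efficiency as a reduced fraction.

Answer: 5 steps, 10 useful, 1/2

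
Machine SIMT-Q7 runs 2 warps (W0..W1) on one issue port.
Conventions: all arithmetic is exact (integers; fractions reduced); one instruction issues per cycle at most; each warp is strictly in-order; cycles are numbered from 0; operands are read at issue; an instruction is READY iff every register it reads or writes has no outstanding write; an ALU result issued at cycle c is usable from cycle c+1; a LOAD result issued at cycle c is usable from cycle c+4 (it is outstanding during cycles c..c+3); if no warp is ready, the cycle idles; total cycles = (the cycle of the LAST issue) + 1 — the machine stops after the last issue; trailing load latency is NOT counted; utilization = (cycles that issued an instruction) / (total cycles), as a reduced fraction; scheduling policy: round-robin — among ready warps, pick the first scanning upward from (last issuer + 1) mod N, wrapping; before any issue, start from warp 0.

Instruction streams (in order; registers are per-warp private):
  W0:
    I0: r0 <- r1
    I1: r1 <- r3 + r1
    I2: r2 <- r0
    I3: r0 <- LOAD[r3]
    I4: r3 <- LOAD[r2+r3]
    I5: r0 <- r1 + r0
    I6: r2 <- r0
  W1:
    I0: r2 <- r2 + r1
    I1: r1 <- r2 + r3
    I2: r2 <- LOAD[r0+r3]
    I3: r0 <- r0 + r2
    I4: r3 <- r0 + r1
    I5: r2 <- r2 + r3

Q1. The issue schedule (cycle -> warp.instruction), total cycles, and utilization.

cycle 0: W0.I0
cycle 1: W1.I0
cycle 2: W0.I1
cycle 3: W1.I1
cycle 4: W0.I2
cycle 5: W1.I2
cycle 6: W0.I3
cycle 7: W0.I4
cycle 8: idle
cycle 9: W1.I3
cycle 10: W0.I5
cycle 11: W1.I4
cycle 12: W0.I6
cycle 13: W1.I5

Answer: 14 cycles, utilization 13/14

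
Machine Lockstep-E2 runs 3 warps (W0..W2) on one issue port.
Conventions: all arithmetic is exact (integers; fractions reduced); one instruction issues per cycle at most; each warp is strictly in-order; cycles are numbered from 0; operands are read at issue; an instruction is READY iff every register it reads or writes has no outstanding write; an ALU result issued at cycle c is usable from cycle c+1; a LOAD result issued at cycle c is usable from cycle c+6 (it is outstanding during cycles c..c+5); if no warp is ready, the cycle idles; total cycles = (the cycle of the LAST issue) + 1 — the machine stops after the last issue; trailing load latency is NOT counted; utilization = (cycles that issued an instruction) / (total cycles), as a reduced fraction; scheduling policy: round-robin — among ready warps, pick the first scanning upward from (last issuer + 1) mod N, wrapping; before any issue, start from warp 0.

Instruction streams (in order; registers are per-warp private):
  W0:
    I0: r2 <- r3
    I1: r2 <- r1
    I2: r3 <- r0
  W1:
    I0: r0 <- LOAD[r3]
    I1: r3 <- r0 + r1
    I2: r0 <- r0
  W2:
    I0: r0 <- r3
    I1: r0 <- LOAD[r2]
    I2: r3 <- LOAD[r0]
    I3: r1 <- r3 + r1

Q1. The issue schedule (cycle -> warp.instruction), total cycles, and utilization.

cycle 0: W0.I0
cycle 1: W1.I0
cycle 2: W2.I0
cycle 3: W0.I1
cycle 4: W2.I1
cycle 5: W0.I2
cycle 6: idle
cycle 7: W1.I1
cycle 8: W1.I2
cycle 9: idle
cycle 10: W2.I2
cycle 11: idle
cycle 12: idle
cycle 13: idle
cycle 14: idle
cycle 15: idle
cycle 16: W2.I3

Answer: 17 cycles, utilization 10/17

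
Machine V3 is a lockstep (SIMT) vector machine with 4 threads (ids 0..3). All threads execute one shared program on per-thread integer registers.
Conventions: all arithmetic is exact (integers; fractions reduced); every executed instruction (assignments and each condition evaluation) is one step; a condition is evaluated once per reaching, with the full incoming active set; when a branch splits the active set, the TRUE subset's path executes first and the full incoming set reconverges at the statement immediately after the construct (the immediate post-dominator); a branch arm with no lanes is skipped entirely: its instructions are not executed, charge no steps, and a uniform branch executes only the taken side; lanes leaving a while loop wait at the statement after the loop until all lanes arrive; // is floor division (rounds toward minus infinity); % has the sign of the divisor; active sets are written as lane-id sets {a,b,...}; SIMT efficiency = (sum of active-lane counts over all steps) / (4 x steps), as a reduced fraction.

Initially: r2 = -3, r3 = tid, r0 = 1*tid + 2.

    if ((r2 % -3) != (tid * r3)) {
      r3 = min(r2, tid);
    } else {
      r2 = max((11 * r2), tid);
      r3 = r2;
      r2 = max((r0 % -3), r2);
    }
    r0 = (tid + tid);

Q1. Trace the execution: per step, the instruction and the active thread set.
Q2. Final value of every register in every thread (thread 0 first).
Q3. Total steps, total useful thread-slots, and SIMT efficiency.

step 0: eval ((r2 % -3) != (tid * r3)) {0,1,2,3}
step 1: r3 <- min(r2, tid)           {1,2,3}
step 2: r2 <- max((11 * r2), tid)    {0}
step 3: r3 <- r2                     {0}
step 4: r2 <- max((r0 % -3), r2)     {0}
step 5: r0 <- (tid + tid)            {0,1,2,3}

Answer: 6 steps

r2: 0,-3,-3,-3
r3: 0,-3,-3,-3
r0: 0,2,4,6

steps = 6; useful = 14; efficiency = 14/24 = 7/12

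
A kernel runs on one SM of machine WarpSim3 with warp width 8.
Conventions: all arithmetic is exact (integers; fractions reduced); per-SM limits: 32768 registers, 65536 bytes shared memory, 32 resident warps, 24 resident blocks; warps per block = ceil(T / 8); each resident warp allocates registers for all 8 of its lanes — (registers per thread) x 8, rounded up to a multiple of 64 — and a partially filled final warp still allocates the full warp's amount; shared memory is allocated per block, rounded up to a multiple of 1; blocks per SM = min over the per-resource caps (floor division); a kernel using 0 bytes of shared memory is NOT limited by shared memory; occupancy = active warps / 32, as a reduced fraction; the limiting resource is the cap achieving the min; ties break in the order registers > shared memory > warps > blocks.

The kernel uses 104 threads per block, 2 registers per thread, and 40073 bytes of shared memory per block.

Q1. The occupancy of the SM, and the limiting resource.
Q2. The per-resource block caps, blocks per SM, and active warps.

Answer: occupancy 13/32, limited by shared memory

registers: 39 blocks
shared memory: 1 block
warps: 2 blocks
blocks: 24 blocks

Answer: 1 block, 13 active warps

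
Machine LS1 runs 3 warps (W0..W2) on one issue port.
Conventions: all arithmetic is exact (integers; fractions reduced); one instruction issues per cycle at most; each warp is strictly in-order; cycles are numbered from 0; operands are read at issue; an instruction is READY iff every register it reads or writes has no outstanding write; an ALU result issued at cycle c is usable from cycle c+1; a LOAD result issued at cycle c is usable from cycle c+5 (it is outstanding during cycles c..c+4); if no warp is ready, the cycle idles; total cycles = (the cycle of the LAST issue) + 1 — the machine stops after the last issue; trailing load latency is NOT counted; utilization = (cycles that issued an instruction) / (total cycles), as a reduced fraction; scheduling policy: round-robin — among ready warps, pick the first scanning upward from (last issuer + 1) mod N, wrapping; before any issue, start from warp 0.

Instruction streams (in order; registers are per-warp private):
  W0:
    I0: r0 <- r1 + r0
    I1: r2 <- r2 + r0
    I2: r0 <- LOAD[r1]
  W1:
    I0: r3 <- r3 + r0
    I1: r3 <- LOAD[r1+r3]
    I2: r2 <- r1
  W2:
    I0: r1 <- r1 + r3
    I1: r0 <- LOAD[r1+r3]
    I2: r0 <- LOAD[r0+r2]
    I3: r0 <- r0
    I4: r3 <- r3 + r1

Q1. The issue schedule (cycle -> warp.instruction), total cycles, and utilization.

cycle 0: W0.I0
cycle 1: W1.I0
cycle 2: W2.I0
cycle 3: W0.I1
cycle 4: W1.I1
cycle 5: W2.I1
cycle 6: W0.I2
cycle 7: W1.I2
cycle 8: idle
cycle 9: idle
cycle 10: W2.I2
cycle 11: idle
cycle 12: idle
cycle 13: idle
cycle 14: idle
cycle 15: W2.I3
cycle 16: W2.I4

Answer: 17 cycles, utilization 11/17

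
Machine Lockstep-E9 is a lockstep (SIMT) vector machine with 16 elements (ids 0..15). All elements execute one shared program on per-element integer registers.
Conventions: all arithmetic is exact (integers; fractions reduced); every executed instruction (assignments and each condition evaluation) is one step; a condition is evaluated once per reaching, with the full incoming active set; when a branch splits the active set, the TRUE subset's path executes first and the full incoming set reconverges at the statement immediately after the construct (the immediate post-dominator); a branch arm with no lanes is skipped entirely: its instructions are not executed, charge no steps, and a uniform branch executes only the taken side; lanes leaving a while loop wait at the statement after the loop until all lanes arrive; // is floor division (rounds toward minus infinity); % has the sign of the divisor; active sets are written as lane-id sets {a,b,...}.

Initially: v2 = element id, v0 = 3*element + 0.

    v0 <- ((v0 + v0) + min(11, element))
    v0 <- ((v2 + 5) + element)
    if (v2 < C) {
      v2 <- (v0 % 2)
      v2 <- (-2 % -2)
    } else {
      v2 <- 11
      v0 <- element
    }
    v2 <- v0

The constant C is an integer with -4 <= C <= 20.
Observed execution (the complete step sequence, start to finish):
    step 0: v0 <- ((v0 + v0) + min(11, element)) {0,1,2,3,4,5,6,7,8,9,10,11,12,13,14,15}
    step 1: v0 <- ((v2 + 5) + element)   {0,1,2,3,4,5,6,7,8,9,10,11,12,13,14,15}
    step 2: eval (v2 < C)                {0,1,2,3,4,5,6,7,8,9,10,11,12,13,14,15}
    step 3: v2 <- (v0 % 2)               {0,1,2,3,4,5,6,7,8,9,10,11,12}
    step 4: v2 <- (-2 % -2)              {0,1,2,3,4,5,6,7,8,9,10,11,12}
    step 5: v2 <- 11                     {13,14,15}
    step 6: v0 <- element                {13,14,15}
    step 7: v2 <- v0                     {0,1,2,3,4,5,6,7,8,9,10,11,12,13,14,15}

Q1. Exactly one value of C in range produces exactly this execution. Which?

Answer: C = 13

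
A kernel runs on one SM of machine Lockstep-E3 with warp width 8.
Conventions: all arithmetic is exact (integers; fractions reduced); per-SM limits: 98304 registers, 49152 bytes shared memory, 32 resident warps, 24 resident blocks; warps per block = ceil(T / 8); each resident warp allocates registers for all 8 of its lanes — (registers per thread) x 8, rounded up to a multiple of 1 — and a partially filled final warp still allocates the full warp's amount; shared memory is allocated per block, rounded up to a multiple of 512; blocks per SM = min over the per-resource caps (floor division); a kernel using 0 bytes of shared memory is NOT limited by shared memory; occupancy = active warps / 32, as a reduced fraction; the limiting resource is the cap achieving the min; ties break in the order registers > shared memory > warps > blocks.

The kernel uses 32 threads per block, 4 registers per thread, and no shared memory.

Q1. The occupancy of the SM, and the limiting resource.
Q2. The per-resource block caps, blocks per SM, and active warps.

Answer: occupancy 1, limited by warps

registers: 768 blocks
shared memory: no limit (kernel uses none)
warps: 8 blocks
blocks: 24 blocks

Answer: 8 blocks, 32 active warps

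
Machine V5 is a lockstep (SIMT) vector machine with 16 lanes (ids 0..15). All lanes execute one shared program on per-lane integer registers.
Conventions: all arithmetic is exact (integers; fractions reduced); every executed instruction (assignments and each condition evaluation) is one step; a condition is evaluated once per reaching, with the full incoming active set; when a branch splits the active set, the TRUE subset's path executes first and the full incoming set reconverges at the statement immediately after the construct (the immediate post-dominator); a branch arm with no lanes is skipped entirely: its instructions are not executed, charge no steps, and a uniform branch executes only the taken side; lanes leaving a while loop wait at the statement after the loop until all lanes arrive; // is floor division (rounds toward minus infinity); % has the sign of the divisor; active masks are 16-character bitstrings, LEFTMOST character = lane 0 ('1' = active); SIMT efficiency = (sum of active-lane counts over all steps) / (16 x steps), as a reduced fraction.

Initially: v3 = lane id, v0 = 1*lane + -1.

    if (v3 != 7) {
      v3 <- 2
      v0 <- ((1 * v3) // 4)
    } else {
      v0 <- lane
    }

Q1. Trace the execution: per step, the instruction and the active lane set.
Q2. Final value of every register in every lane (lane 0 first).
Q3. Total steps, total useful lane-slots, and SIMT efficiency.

step 0: eval (v3 != 7)               1111111111111111
step 1: v3 <- 2                      1111111011111111
step 2: v0 <- ((1 * v3) // 4)        1111111011111111
step 3: v0 <- lane                   0000000100000000

Answer: 4 steps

v3: 2,2,2,2,2,2,2,7,2,2,2,2,2,2,2,2
v0: 0,0,0,0,0,0,0,7,0,0,0,0,0,0,0,0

steps = 4; useful = 47; efficiency = 47/64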